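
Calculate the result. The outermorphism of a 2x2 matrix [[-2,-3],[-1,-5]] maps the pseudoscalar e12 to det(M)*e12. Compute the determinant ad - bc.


The outermorphism of a linear map f sends e1^e2 to f(e1)^f(e2).
f(e1) = -2*e1 - 1*e2
f(e2) = -3*e1 - 5*e2
f(e1) ^ f(e2) = (-2*e1 - 1*e2) ^ (-3*e1 - 5*e2)
= (-2)*(-5)*e12 + (-1)*(-3)*e21
= (10 - 3)*e12
= 7*e12
Coefficient = 7


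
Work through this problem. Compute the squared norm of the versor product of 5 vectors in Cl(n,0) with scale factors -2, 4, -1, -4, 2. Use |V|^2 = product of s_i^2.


Each vector v_i has |v_i|^2 = s_i^2
Squared scales: (-2)^2 = 4, 4^2 = 16, (-1)^2 = 1, (-4)^2 = 16, 2^2 = 4
|V|^2 = 4 * 16 * 1 * 16 * 4
= 4096


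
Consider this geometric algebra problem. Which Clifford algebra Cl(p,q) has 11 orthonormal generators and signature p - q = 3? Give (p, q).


We need p + q = 11 and p - q = 3.
Adding: 2p = 11 + 3 = 14, so p = 7.
Then q = 11 - 7 = 4.
(p, q) = (7, 4)


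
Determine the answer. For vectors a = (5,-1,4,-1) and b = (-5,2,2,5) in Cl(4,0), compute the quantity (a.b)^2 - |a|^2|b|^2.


a . b = 5*(-5) + (-1)*2 + 4*2 + (-1)*5
= -25 + (-2) + 8 + (-5) = -24
|a|^2 = 5^2 + (-1)^2 + 4^2 + (-1)^2 = 43
|b|^2 = (-5)^2 + 2^2 + 2^2 + 5^2 = 58
(a.b)^2 = (-24)^2 = 576
|a|^2 * |b|^2 = 43 * 58 = 2494
Result = 576 - 2494 = -1918


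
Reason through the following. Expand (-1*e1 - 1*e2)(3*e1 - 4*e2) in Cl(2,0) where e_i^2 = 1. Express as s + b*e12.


Expand: (-1*e1 - 1*e2)(3*e1 - 4*e2)
= (-1)*3*e1e1 + (-1)*(-4)*e1e2 + (-1)*3*e2e1 + (-1)*(-4)*e2e2
Using e1^2 = e2^2 = 1, e2e1 = -e1e2:
Scalar part s = (-1)*3 + (-1)*(-4) = -3 + 4 = 1
Bivector part b = (-1)*(-4) - (-1)*3 = 4 - (-3) = 7
uv = 1 + 7*e12


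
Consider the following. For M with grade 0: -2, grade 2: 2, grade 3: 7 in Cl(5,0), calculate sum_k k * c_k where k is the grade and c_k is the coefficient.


Grade-weighted sum = sum of grade_k * coefficient_k
0*(-2) = 0
2*2 = 4
3*7 = 21
Total = 0 + 4 + 21 = 25


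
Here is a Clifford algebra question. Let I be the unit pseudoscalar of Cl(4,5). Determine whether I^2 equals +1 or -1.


The pseudoscalar I = e1...e_n (product of all n generators) of Cl(p,q) satisfies I^2 = (-1)^(q + n(n-1)/2).
p = 4, q = 5, n = p + q = 9
n(n-1)/2 = 9 * 8 / 2 = 36
Exponent = q + n(n-1)/2 = 5 + 36 = 41
I^2 = (-1)^41 = -1


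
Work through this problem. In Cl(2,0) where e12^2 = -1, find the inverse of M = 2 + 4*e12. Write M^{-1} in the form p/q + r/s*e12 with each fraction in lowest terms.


M = 2 + 4*e12, where e12^2 = -1.
Since M commutes with its reverse ~M = a - b*e12, M * ~M = a^2 - b^2*e12^2 = a^2 + b^2.
So M^{-1} = ~M / (a^2 + b^2) = (a - b*e12)/(a^2 + b^2).
a^2 + b^2 = 4 + 16 = 20
Scalar part = 2/20 = 1/10
Bivector coeff = -4/20 = -1/5
M^{-1} = 1/10 - 1/5*e12


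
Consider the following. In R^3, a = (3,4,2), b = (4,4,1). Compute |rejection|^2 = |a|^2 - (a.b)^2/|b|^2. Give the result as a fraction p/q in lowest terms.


|a|^2 = 3^2 + 4^2 + 2^2 = 29
|b|^2 = 4^2 + 4^2 + 1^2 = 33
a . b = 3*4 + 4*4 + 2*1 = 30
(a.b)^2 = 30^2 = 900
|rej|^2 = 29 - 900/33
= (957 - 900)/33
= 57/33
In lowest terms: 19/11


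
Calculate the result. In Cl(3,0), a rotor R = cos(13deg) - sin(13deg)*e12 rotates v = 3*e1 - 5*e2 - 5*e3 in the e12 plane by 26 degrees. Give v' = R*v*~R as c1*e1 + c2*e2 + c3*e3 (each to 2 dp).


Rotor R = cos(13deg) - sin(13deg)*e12
Rotation angle theta = 2 * 13 = 26 degrees in the e12 plane (e1 -> e2).
The component perpendicular to the plane (e3) is invariant: v'_3 = v3 = -5.00
cos(26deg) = 0.8988, sin(26deg) = 0.4384
v'_1 = v1*cos(theta) - v2*sin(theta) = 3*0.8988 - (-5)*0.4384 = 4.89
v'_2 = v1*sin(theta) + v2*cos(theta) = 3*0.4384 + (-5)*0.8988 = -3.18
v' = 4.89*e1 - 3.18*e2 - 5.00*e3


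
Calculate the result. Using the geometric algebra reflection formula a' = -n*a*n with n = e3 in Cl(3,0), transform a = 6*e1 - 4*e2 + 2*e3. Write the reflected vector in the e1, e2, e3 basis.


Reflection formula: a' = -n*a*n, with n = e3 (unit vector, n^2 = 1).
For reflection through hyperplane perp to e3:
The component along e3 flips sign, others stay.
a = (6, -4, 2)
a' = (6, -4, -2)
a' = 6*e1 - 4*e2 - 2*e3


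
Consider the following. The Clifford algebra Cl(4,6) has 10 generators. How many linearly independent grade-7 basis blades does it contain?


Number of grade-k basis blades in Cl(p,q) with n = p + q is C(n, k).
n = 4 + 6 = 10
C(10, 7) = 10! / (7! * 3!)
= 3628800 / (5040 * 6)
= 120


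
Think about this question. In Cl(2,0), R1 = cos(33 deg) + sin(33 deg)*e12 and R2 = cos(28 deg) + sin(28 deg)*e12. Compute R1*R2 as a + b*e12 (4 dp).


Same-plane rotors commute and their half-angles add:
R1*R2 = cos(a1 + a2) + sin(a1 + a2)*e12.
a1 + a2 = 33 + 28 = 61 deg
cos(61 deg) = 0.4848
sin(61 deg) = 0.8746
R1*R2 = 0.4848 + 0.8746*e12


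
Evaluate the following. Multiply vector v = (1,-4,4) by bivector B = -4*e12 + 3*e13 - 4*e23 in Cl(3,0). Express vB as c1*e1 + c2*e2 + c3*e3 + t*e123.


vB has grade-1 (vector) and grade-3 (trivector) parts: vB = (v _| B) + (v ^ B).
Vector part <vB>_1:
  e1: -v2*b12 - v3*b13 = -(-4)*(-4) - (4)*(3) = -28
  e2: v1*b12 - v3*b23 = (1)*(-4) - (4)*(-4) = 12
  e3: v1*b13 + v2*b23 = (1)*(3) + (-4)*(-4) = 19
Trivector part <vB>_3:
  e123: v1*b23 - v2*b13 + v3*b12 = (1)*(-4) - (-4)*(3) + (4)*(-4) = -8
vB = -28*e1 + 12*e2 + 19*e3 - 8*e123


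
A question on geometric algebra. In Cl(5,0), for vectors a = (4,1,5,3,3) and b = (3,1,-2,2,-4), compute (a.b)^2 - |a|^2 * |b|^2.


a . b = 4*3 + 1*1 + 5*(-2) + 3*2 + 3*(-4)
= 12 + 1 + (-10) + 6 + (-12) = -3
|a|^2 = 4^2 + 1^2 + 5^2 + 3^2 + 3^2 = 60
|b|^2 = 3^2 + 1^2 + (-2)^2 + 2^2 + (-4)^2 = 34
(a.b)^2 = (-3)^2 = 9
|a|^2 * |b|^2 = 60 * 34 = 2040
Result = 9 - 2040 = -2031


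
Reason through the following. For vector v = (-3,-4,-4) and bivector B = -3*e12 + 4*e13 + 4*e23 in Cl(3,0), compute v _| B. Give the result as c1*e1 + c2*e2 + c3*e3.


Left contraction v _| B = <vB>_1 (grade-1 part of the geometric product vB).
Using e1_|e12 = e2, e2_|e12 = -e1, e1_|e13 = e3, e3_|e13 = -e1, e2_|e23 = e3, e3_|e23 = -e2:
e1 coeff: -v2*b12 - v3*b13 = -(-4)*(-3) - (-4)*(4) = 4
e2 coeff: v1*b12 - v3*b23 = (-3)*(-3) - (-4)*(4) = 25
e3 coeff: v1*b13 + v2*b23 = (-3)*(4) + (-4)*(4) = -28
v _| B = 4*e1 + 25*e2 - 28*e3


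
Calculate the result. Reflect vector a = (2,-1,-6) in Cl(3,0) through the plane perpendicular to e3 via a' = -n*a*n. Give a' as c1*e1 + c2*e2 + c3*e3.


Reflection formula: a' = -n*a*n, with n = e3 (unit vector, n^2 = 1).
For reflection through hyperplane perp to e3:
The component along e3 flips sign, others stay.
a = (2, -1, -6)
a' = (2, -1, 6)
a' = 2*e1 - 1*e2 + 6*e3


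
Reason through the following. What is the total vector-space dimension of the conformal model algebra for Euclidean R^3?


The conformal model of R^3 uses Cl(4,1): the 3 Euclidean generators plus two extra orthogonal generators e+ (e+^2 = +1) and e- (e-^2 = -1), from which the null vectors e0, einf are built.
Number of generators m = 3 + 2 = 5.
dim Cl(p,q) = 2^m = 2^5 = 32


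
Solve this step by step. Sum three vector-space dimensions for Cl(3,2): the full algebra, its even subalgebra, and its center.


n = 3 + 2 = 5
Total dim = 2^5 = 32
Even subalgebra dim = 2^4 = 16
n is odd, so center dim = 2
Sum = 32 + 16 + 2 = 50


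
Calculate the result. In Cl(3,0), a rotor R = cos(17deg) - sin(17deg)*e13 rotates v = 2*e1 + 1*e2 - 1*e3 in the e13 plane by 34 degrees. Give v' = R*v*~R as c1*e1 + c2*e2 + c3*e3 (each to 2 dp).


Rotor R = cos(17deg) - sin(17deg)*e13
Rotation angle theta = 2 * 17 = 34 degrees in the e13 plane (e1 -> e3).
The component perpendicular to the plane (e2) is invariant: v'_2 = v2 = 1.00
cos(34deg) = 0.8290, sin(34deg) = 0.5592
v'_1 = v1*cos(theta) - v3*sin(theta) = 2*0.8290 - (-1)*0.5592 = 2.22
v'_3 = v1*sin(theta) + v3*cos(theta) = 2*0.5592 + (-1)*0.8290 = 0.29
v' = 2.22*e1 + 1.00*e2 + 0.29*e3


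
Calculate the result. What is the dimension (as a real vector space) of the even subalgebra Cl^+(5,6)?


Even subalgebra dimension = 2^(n-1)
n = 5 + 6 = 11
2^(11 - 1) = 2^10 = 1024
Verification: sum of C(11,k) for even k = 1 + 55 + 330 + 462 + 165 + 11 = 1024
Result = 1024


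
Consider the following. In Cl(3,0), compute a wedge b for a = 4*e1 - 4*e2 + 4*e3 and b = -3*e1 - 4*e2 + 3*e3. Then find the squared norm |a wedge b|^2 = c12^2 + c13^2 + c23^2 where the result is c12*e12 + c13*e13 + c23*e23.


a wedge b = (a1*b2 - a2*b1)*e12 + (a1*b3 - a3*b1)*e13 + (a2*b3 - a3*b2)*e23
e12 coeff: 4*(-4) - (-4)*(-3) = -16 - 12 = -28
e13 coeff: 4*3 - 4*(-3) = 12 - (-12) = 24
e23 coeff: (-4)*3 - 4*(-4) = -12 - (-16) = 4
|a wedge b|^2 = (-28)^2 + 24^2 + 4^2
= 784 + 576 + 16
= 1376


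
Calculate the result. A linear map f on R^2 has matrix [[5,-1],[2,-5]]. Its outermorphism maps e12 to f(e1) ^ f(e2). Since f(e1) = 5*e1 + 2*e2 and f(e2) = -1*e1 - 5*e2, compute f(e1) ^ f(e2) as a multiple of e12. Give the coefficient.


The outermorphism of a linear map f sends e1^e2 to f(e1)^f(e2).
f(e1) = 5*e1 + 2*e2
f(e2) = -1*e1 - 5*e2
f(e1) ^ f(e2) = (5*e1 + 2*e2) ^ (-1*e1 - 5*e2)
= 5*(-5)*e12 + 2*(-1)*e21
= (-25 - (-2))*e12
= -23*e12
Coefficient = -23


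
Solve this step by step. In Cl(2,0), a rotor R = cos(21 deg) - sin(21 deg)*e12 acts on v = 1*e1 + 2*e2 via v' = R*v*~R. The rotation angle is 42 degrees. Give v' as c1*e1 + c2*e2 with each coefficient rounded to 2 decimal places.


Rotor R = cos(21deg) - sin(21deg)*e12
Rotation angle theta = 2 * 21 = 42 degrees
v' = R*v*~R rotates v by theta.
cos(42deg) = 0.7431, sin(42deg) = 0.6691
v'_1 = 1*cos(42deg) - 2*sin(42deg)
= 1*0.7431 - 2*0.6691
= -0.60
v'_2 = 1*sin(42deg) + 2*cos(42deg)
= 1*0.6691 + 2*0.7431
= 2.16
v' = -0.60*e1 + 2.16*e2


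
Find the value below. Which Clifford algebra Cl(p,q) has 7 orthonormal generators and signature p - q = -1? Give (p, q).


We need p + q = 7 and p - q = -1.
Adding: 2p = 7 + (-1) = 6, so p = 3.
Then q = 7 - 3 = 4.
(p, q) = (3, 4)


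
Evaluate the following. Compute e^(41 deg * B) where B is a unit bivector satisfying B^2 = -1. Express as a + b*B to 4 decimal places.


For a unit bivector B with B^2 = -1, the exponential series gives
e^(theta*B) = cos(theta) + sin(theta)*B (the GA analogue of Euler's formula).
theta = 41 degrees = 0.715585 rad
cos(41 deg) = 0.7547
sin(41 deg) = 0.6561
exp(theta*B) = 0.7547 + 0.6561*B


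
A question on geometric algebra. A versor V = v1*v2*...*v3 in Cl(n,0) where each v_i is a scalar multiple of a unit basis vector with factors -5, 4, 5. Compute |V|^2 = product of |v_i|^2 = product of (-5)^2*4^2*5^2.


Each vector v_i has |v_i|^2 = s_i^2
Squared scales: (-5)^2 = 25, 4^2 = 16, 5^2 = 25
|V|^2 = 25 * 16 * 25
= 10000


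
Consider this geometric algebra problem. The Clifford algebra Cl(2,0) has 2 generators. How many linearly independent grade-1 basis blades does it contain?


Number of grade-k basis blades in Cl(p,q) with n = p + q is C(n, k).
n = 2 + 0 = 2
C(2, 1) = 2! / (1! * 1!)
= 2 / (1 * 1)
= 2


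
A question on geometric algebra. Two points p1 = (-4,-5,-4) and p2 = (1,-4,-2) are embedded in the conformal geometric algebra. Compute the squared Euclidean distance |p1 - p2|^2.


p1 - p2 = (-5, -1, -2)
|p1 - p2|^2 = (-5)^2 + (-1)^2 + (-2)^2
= 25 + 1 + 4
= 30


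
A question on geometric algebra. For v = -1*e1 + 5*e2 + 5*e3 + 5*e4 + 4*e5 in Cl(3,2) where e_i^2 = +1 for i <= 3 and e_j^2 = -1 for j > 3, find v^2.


v^2 = sum of c_i^2 * e_i^2
Positive signature terms (e_i^2 = +1): (-1)^2 + 5^2 + 5^2 = 51
Negative signature terms (e_j^2 = -1): 5^2 + 4^2 = 41
v^2 = 51 - 41 = 10


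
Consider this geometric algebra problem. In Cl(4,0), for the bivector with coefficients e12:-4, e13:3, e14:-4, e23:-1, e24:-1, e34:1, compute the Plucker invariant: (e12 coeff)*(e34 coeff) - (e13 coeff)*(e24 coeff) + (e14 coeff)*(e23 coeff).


Plucker relation: af - be + cd
a*f = (-4)*1 = -4
b*e = 3*(-1) = -3
c*d = (-4)*(-1) = 4
af - be + cd = -4 - (-3) + 4
= 3


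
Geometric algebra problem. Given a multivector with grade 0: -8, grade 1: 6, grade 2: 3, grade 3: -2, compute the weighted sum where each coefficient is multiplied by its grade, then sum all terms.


Grade-weighted sum = sum of grade_k * coefficient_k
0*(-8) = 0
1*6 = 6
2*3 = 6
3*(-2) = -6
Total = 0 + 6 + 6 + (-6) = 6


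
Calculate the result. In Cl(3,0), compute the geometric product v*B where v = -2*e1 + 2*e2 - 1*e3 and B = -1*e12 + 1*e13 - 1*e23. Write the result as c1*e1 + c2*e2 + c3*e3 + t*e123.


vB has grade-1 (vector) and grade-3 (trivector) parts: vB = (v _| B) + (v ^ B).
Vector part <vB>_1:
  e1: -v2*b12 - v3*b13 = -(2)*(-1) - (-1)*(1) = 3
  e2: v1*b12 - v3*b23 = (-2)*(-1) - (-1)*(-1) = 1
  e3: v1*b13 + v2*b23 = (-2)*(1) + (2)*(-1) = -4
Trivector part <vB>_3:
  e123: v1*b23 - v2*b13 + v3*b12 = (-2)*(-1) - (2)*(1) + (-1)*(-1) = 1
vB = 3*e1 + 1*e2 - 4*e3 + 1*e123


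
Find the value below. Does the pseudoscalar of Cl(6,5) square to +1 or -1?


The pseudoscalar I = e1...e_n (product of all n generators) of Cl(p,q) satisfies I^2 = (-1)^(q + n(n-1)/2).
p = 6, q = 5, n = p + q = 11
n(n-1)/2 = 11 * 10 / 2 = 55
Exponent = q + n(n-1)/2 = 5 + 55 = 60
I^2 = (-1)^60 = +1


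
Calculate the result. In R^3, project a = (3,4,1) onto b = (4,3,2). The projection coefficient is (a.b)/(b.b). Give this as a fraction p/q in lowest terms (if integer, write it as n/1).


Projection coefficient = (a . b) / (b . b)
a . b = 3*4 + 4*3 + 1*2
= 12 + 12 + 2 = 26
b . b = 4^2 + 3^2 + 2^2
= 16 + 9 + 4 = 29
Coefficient = 26/29
In lowest terms: 26/29


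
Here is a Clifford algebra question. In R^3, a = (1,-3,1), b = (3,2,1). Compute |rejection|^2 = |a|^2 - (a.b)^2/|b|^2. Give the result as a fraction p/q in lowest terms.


|a|^2 = 1^2 + (-3)^2 + 1^2 = 11
|b|^2 = 3^2 + 2^2 + 1^2 = 14
a . b = 1*3 + (-3)*2 + 1*1 = -2
(a.b)^2 = (-2)^2 = 4
|rej|^2 = 11 - 4/14
= (154 - 4)/14
= 150/14
In lowest terms: 75/7


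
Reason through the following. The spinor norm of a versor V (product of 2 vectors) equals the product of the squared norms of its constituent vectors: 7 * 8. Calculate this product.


Spinor norm N(V) = |v1|^2 * |v2|^2 * ... * |v2|^2
= 7 * 8
Running product: 7, 56
N(V) = 56


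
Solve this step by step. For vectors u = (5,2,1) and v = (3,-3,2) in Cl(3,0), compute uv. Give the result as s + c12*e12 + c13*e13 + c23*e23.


In Cl(3,0): e_i^2 = 1, e_ie_j = -e_je_i for i != j.
Scalar part = u . v = 5*3 + 2*(-3) + 1*2
= 15 + (-6) + 2 = 11
e12 coeff = 5*(-3) - 2*3 = -15 - 6 = -21
e13 coeff = 5*2 - 1*3 = 10 - 3 = 7
e23 coeff = 2*2 - 1*(-3) = 4 - (-3) = 7
uv = 11 - 21*e12 + 7*e13 + 7*e23


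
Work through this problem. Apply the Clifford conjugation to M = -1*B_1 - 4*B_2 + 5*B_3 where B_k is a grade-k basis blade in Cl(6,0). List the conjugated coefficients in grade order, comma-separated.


Clifford conjugate sign for grade k: (-1)^(k(k+1)/2)
Grade 1: (-1)^(1*2/2) = (-1)^1 = -1, coeff -1 -> 1
Grade 2: (-1)^(2*3/2) = (-1)^3 = -1, coeff -4 -> 4
Grade 3: (-1)^(3*4/2) = (-1)^6 = 1, coeff 5 -> 5
Conjugated coefficients: 1, 4, 5


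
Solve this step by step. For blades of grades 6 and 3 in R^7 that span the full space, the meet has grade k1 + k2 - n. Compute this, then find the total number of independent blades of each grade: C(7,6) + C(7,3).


Meet grade = grade(A) + grade(B) - n
= 6 + 3 - 7 = 2
C(7,6) = 7
C(7,3) = 35
dim_A + dim_B = 7 + 35 = 42


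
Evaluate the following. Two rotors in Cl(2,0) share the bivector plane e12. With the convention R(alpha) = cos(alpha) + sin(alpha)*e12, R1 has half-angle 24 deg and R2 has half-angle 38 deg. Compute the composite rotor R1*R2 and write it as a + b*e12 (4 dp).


Same-plane rotors commute and their half-angles add:
R1*R2 = cos(a1 + a2) + sin(a1 + a2)*e12.
a1 + a2 = 24 + 38 = 62 deg
cos(62 deg) = 0.4695
sin(62 deg) = 0.8829
R1*R2 = 0.4695 + 0.8829*e12


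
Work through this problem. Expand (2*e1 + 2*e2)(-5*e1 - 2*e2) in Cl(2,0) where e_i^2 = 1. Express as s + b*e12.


Expand: (2*e1 + 2*e2)(-5*e1 - 2*e2)
= 2*(-5)*e1e1 + 2*(-2)*e1e2 + 2*(-5)*e2e1 + 2*(-2)*e2e2
Using e1^2 = e2^2 = 1, e2e1 = -e1e2:
Scalar part s = 2*(-5) + 2*(-2) = -10 + (-4) = -14
Bivector part b = 2*(-2) - 2*(-5) = -4 - (-10) = 6
uv = -14 + 6*e12


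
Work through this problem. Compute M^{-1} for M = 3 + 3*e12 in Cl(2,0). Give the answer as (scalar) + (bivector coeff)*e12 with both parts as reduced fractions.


M = 3 + 3*e12, where e12^2 = -1.
Since M commutes with its reverse ~M = a - b*e12, M * ~M = a^2 - b^2*e12^2 = a^2 + b^2.
So M^{-1} = ~M / (a^2 + b^2) = (a - b*e12)/(a^2 + b^2).
a^2 + b^2 = 9 + 9 = 18
Scalar part = 3/18 = 1/6
Bivector coeff = -3/18 = -1/6
M^{-1} = 1/6 - 1/6*e12


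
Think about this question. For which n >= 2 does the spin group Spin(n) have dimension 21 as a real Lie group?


dim Spin(n) = dim so(n) = n(n-1)/2.
Solve n(n-1)/2 = 21, i.e. n^2 - n - 42 = 0.
Discriminant = 1 + 8*21 = 169
n = (1 + sqrt(169))/2 = (1 + 13)/2 = 7


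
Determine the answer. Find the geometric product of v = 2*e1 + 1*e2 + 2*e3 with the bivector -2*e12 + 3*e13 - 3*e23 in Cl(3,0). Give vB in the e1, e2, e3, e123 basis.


vB has grade-1 (vector) and grade-3 (trivector) parts: vB = (v _| B) + (v ^ B).
Vector part <vB>_1:
  e1: -v2*b12 - v3*b13 = -(1)*(-2) - (2)*(3) = -4
  e2: v1*b12 - v3*b23 = (2)*(-2) - (2)*(-3) = 2
  e3: v1*b13 + v2*b23 = (2)*(3) + (1)*(-3) = 3
Trivector part <vB>_3:
  e123: v1*b23 - v2*b13 + v3*b12 = (2)*(-3) - (1)*(3) + (2)*(-2) = -13
vB = -4*e1 + 2*e2 + 3*e3 - 13*e123


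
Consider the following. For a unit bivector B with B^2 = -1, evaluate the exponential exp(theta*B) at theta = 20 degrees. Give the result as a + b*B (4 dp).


For a unit bivector B with B^2 = -1, the exponential series gives
e^(theta*B) = cos(theta) + sin(theta)*B (the GA analogue of Euler's formula).
theta = 20 degrees = 0.349066 rad
cos(20 deg) = 0.9397
sin(20 deg) = 0.3420
exp(theta*B) = 0.9397 + 0.3420*B


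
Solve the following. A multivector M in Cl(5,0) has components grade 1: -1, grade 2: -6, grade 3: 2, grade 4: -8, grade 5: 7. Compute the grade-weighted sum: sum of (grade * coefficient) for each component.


Grade-weighted sum = sum of grade_k * coefficient_k
1*(-1) = -1
2*(-6) = -12
3*2 = 6
4*(-8) = -32
5*7 = 35
Total = -1 + (-12) + 6 + (-32) + 35 = -4


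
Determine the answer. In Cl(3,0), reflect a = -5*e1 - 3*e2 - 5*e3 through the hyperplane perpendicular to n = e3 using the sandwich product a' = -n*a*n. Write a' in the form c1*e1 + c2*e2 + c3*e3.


Reflection formula: a' = -n*a*n, with n = e3 (unit vector, n^2 = 1).
For reflection through hyperplane perp to e3:
The component along e3 flips sign, others stay.
a = (-5, -3, -5)
a' = (-5, -3, 5)
a' = -5*e1 - 3*e2 + 5*e3


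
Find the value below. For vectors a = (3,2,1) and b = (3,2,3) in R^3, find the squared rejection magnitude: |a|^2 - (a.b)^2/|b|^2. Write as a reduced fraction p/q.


|a|^2 = 3^2 + 2^2 + 1^2 = 14
|b|^2 = 3^2 + 2^2 + 3^2 = 22
a . b = 3*3 + 2*2 + 1*3 = 16
(a.b)^2 = 16^2 = 256
|rej|^2 = 14 - 256/22
= (308 - 256)/22
= 52/22
In lowest terms: 26/11


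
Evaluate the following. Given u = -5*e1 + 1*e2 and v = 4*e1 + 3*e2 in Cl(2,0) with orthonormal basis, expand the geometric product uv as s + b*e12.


Expand: (-5*e1 + 1*e2)(4*e1 + 3*e2)
= (-5)*4*e1e1 + (-5)*3*e1e2 + 1*4*e2e1 + 1*3*e2e2
Using e1^2 = e2^2 = 1, e2e1 = -e1e2:
Scalar part s = (-5)*4 + 1*3 = -20 + 3 = -17
Bivector part b = (-5)*3 - 1*4 = -15 - 4 = -19
uv = -17 - 19*e12


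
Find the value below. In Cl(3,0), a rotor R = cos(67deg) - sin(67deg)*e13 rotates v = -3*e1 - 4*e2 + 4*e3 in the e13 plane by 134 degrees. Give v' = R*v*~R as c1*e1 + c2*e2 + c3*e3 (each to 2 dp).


Rotor R = cos(67deg) - sin(67deg)*e13
Rotation angle theta = 2 * 67 = 134 degrees in the e13 plane (e1 -> e3).
The component perpendicular to the plane (e2) is invariant: v'_2 = v2 = -4.00
cos(134deg) = -0.6947, sin(134deg) = 0.7193
v'_1 = v1*cos(theta) - v3*sin(theta) = -3*(-0.6947) - 4*0.7193 = -0.79
v'_3 = v1*sin(theta) + v3*cos(theta) = -3*0.7193 + 4*(-0.6947) = -4.94
v' = -0.79*e1 - 4.00*e2 - 4.94*e3


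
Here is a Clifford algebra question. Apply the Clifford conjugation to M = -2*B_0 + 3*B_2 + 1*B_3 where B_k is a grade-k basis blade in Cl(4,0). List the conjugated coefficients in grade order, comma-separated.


Clifford conjugate sign for grade k: (-1)^(k(k+1)/2)
Grade 0: (-1)^(0*1/2) = (-1)^0 = 1, coeff -2 -> -2
Grade 2: (-1)^(2*3/2) = (-1)^3 = -1, coeff 3 -> -3
Grade 3: (-1)^(3*4/2) = (-1)^6 = 1, coeff 1 -> 1
Conjugated coefficients: -2, -3, 1


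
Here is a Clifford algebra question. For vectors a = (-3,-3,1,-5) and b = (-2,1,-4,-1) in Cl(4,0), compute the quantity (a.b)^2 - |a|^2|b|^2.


a . b = (-3)*(-2) + (-3)*1 + 1*(-4) + (-5)*(-1)
= 6 + (-3) + (-4) + 5 = 4
|a|^2 = (-3)^2 + (-3)^2 + 1^2 + (-5)^2 = 44
|b|^2 = (-2)^2 + 1^2 + (-4)^2 + (-1)^2 = 22
(a.b)^2 = 4^2 = 16
|a|^2 * |b|^2 = 44 * 22 = 968
Result = 16 - 968 = -952


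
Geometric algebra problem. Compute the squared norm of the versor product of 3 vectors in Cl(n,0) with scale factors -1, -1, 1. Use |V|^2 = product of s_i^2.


Each vector v_i has |v_i|^2 = s_i^2
Squared scales: (-1)^2 = 1, (-1)^2 = 1, 1^2 = 1
|V|^2 = 1 * 1 * 1
= 1


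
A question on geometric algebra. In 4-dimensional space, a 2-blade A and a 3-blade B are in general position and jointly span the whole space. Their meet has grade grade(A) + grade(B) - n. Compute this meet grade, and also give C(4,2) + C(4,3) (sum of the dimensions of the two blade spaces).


Meet grade = grade(A) + grade(B) - n
= 2 + 3 - 4 = 1
C(4,2) = 6
C(4,3) = 4
dim_A + dim_B = 6 + 4 = 10


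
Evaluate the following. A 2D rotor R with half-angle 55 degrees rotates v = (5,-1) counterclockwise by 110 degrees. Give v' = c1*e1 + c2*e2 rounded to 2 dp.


Rotor R = cos(55deg) - sin(55deg)*e12
Rotation angle theta = 2 * 55 = 110 degrees
v' = R*v*~R rotates v by theta.
cos(110deg) = -0.3420, sin(110deg) = 0.9397
v'_1 = 5*cos(110deg) - (-1)*sin(110deg)
= 5*(-0.3420) - (-1)*0.9397
= -0.77
v'_2 = 5*sin(110deg) + (-1)*cos(110deg)
= 5*0.9397 + (-1)*(-0.3420)
= 5.04
v' = -0.77*e1 + 5.04*e2


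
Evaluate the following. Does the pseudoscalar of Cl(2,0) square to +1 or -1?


The pseudoscalar I = e1...e_n (product of all n generators) of Cl(p,q) satisfies I^2 = (-1)^(q + n(n-1)/2).
p = 2, q = 0, n = p + q = 2
n(n-1)/2 = 2 * 1 / 2 = 1
Exponent = q + n(n-1)/2 = 0 + 1 = 1
I^2 = (-1)^1 = -1


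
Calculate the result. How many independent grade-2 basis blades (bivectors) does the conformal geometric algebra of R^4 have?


The conformal model of R^4 uses Cl(5,1) with m = 4 + 2 = 6 generators.
Number of grade-2 blades = C(m, 2) = C(6, 2)
= 6*5/2 = 15


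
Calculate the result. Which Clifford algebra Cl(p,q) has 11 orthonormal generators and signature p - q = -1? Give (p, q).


We need p + q = 11 and p - q = -1.
Adding: 2p = 11 + (-1) = 10, so p = 5.
Then q = 11 - 5 = 6.
(p, q) = (5, 6)


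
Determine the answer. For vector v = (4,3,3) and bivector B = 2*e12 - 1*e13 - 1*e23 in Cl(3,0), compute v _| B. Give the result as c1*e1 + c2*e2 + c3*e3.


Left contraction v _| B = <vB>_1 (grade-1 part of the geometric product vB).
Using e1_|e12 = e2, e2_|e12 = -e1, e1_|e13 = e3, e3_|e13 = -e1, e2_|e23 = e3, e3_|e23 = -e2:
e1 coeff: -v2*b12 - v3*b13 = -(3)*(2) - (3)*(-1) = -3
e2 coeff: v1*b12 - v3*b23 = (4)*(2) - (3)*(-1) = 11
e3 coeff: v1*b13 + v2*b23 = (4)*(-1) + (3)*(-1) = -7
v _| B = -3*e1 + 11*e2 - 7*e3


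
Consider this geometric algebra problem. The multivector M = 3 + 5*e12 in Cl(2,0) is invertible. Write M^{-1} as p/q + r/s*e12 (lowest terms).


M = 3 + 5*e12, where e12^2 = -1.
Since M commutes with its reverse ~M = a - b*e12, M * ~M = a^2 - b^2*e12^2 = a^2 + b^2.
So M^{-1} = ~M / (a^2 + b^2) = (a - b*e12)/(a^2 + b^2).
a^2 + b^2 = 9 + 25 = 34
Scalar part = 3/34 = 3/34
Bivector coeff = -5/34 = -5/34
M^{-1} = 3/34 - 5/34*e12


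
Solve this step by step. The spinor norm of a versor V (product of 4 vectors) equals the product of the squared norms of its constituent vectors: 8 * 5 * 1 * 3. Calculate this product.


Spinor norm N(V) = |v1|^2 * |v2|^2 * ... * |v4|^2
= 8 * 5 * 1 * 3
Running product: 8, 40, 40, 120
N(V) = 120


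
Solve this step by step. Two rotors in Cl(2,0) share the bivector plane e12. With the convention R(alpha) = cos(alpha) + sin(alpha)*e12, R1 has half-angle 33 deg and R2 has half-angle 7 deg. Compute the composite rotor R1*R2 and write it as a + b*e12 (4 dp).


Same-plane rotors commute and their half-angles add:
R1*R2 = cos(a1 + a2) + sin(a1 + a2)*e12.
a1 + a2 = 33 + 7 = 40 deg
cos(40 deg) = 0.7660
sin(40 deg) = 0.6428
R1*R2 = 0.7660 + 0.6428*e12


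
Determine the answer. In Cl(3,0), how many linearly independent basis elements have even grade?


Even subalgebra dimension = 2^(n-1)
n = 3 + 0 = 3
2^(3 - 1) = 2^2 = 4
Verification: sum of C(3,k) for even k = 1 + 3 = 4
Result = 4


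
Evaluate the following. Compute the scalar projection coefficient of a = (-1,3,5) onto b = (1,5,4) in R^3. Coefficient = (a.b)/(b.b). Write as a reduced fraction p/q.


Projection coefficient = (a . b) / (b . b)
a . b = (-1)*1 + 3*5 + 5*4
= -1 + 15 + 20 = 34
b . b = 1^2 + 5^2 + 4^2
= 1 + 25 + 16 = 42
Coefficient = 34/42
In lowest terms: 17/21


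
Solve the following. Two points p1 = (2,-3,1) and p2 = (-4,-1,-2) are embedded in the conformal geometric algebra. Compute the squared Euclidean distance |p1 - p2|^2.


p1 - p2 = (6, -2, 3)
|p1 - p2|^2 = 6^2 + (-2)^2 + 3^2
= 36 + 4 + 9
= 49


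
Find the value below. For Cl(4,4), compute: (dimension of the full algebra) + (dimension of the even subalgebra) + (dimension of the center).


n = 4 + 4 = 8
Total dim = 2^8 = 256
Even subalgebra dim = 2^7 = 128
n is even, so center dim = 1
Sum = 256 + 128 + 1 = 385


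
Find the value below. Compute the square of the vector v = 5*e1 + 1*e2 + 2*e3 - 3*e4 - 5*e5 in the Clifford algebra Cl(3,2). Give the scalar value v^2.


v^2 = sum of c_i^2 * e_i^2
Positive signature terms (e_i^2 = +1): 5^2 + 1^2 + 2^2 = 30
Negative signature terms (e_j^2 = -1): (-3)^2 + (-5)^2 = 34
v^2 = 30 - 34 = -4


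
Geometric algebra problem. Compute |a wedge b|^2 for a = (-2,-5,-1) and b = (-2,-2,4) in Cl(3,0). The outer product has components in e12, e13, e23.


a wedge b = (a1*b2 - a2*b1)*e12 + (a1*b3 - a3*b1)*e13 + (a2*b3 - a3*b2)*e23
e12 coeff: (-2)*(-2) - (-5)*(-2) = 4 - 10 = -6
e13 coeff: (-2)*4 - (-1)*(-2) = -8 - 2 = -10
e23 coeff: (-5)*4 - (-1)*(-2) = -20 - 2 = -22
|a wedge b|^2 = (-6)^2 + (-10)^2 + (-22)^2
= 36 + 100 + 484
= 620


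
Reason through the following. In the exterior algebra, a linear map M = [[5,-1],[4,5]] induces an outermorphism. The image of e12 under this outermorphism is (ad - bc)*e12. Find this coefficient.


The outermorphism of a linear map f sends e1^e2 to f(e1)^f(e2).
f(e1) = 5*e1 + 4*e2
f(e2) = -1*e1 + 5*e2
f(e1) ^ f(e2) = (5*e1 + 4*e2) ^ (-1*e1 + 5*e2)
= 5*5*e12 + 4*(-1)*e21
= (25 - (-4))*e12
= 29*e12
Coefficient = 29


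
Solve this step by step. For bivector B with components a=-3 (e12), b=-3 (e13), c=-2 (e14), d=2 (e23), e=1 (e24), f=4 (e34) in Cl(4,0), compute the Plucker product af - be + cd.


Plucker relation: af - be + cd
a*f = (-3)*4 = -12
b*e = (-3)*1 = -3
c*d = (-2)*2 = -4
af - be + cd = -12 - (-3) + (-4)
= -13


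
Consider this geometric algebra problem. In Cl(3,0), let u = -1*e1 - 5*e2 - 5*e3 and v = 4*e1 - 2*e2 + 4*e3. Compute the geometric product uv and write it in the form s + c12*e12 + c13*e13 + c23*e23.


In Cl(3,0): e_i^2 = 1, e_ie_j = -e_je_i for i != j.
Scalar part = u . v = (-1)*4 + (-5)*(-2) + (-5)*4
= -4 + 10 + (-20) = -14
e12 coeff = (-1)*(-2) - (-5)*4 = 2 - (-20) = 22
e13 coeff = (-1)*4 - (-5)*4 = -4 - (-20) = 16
e23 coeff = (-5)*4 - (-5)*(-2) = -20 - 10 = -30
uv = -14 + 22*e12 + 16*e13 - 30*e23


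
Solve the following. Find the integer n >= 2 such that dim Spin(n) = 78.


dim Spin(n) = dim so(n) = n(n-1)/2.
Solve n(n-1)/2 = 78, i.e. n^2 - n - 156 = 0.
Discriminant = 1 + 8*78 = 625
n = (1 + sqrt(625))/2 = (1 + 25)/2 = 13


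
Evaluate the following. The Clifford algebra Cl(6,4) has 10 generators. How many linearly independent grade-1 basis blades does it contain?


Number of grade-k basis blades in Cl(p,q) with n = p + q is C(n, k).
n = 6 + 4 = 10
C(10, 1) = 10! / (1! * 9!)
= 3628800 / (1 * 362880)
= 10


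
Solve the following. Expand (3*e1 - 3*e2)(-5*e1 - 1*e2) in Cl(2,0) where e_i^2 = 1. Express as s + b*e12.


Expand: (3*e1 - 3*e2)(-5*e1 - 1*e2)
= 3*(-5)*e1e1 + 3*(-1)*e1e2 + (-3)*(-5)*e2e1 + (-3)*(-1)*e2e2
Using e1^2 = e2^2 = 1, e2e1 = -e1e2:
Scalar part s = 3*(-5) + (-3)*(-1) = -15 + 3 = -12
Bivector part b = 3*(-1) - (-3)*(-5) = -3 - 15 = -18
uv = -12 - 18*e12


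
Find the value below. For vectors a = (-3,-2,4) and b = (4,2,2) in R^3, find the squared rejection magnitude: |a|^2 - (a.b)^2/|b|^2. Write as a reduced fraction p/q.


|a|^2 = (-3)^2 + (-2)^2 + 4^2 = 29
|b|^2 = 4^2 + 2^2 + 2^2 = 24
a . b = (-3)*4 + (-2)*2 + 4*2 = -8
(a.b)^2 = (-8)^2 = 64
|rej|^2 = 29 - 64/24
= (696 - 64)/24
= 632/24
In lowest terms: 79/3


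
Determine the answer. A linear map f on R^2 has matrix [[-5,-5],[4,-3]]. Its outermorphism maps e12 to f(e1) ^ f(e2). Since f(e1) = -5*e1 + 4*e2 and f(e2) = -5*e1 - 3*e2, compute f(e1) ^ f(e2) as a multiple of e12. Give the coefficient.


The outermorphism of a linear map f sends e1^e2 to f(e1)^f(e2).
f(e1) = -5*e1 + 4*e2
f(e2) = -5*e1 - 3*e2
f(e1) ^ f(e2) = (-5*e1 + 4*e2) ^ (-5*e1 - 3*e2)
= (-5)*(-3)*e12 + 4*(-5)*e21
= (15 - (-20))*e12
= 35*e12
Coefficient = 35


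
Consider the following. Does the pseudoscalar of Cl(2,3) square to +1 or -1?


The pseudoscalar I = e1...e_n (product of all n generators) of Cl(p,q) satisfies I^2 = (-1)^(q + n(n-1)/2).
p = 2, q = 3, n = p + q = 5
n(n-1)/2 = 5 * 4 / 2 = 10
Exponent = q + n(n-1)/2 = 3 + 10 = 13
I^2 = (-1)^13 = -1


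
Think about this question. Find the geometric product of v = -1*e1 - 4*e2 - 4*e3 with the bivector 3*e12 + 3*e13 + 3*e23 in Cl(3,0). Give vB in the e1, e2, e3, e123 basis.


vB has grade-1 (vector) and grade-3 (trivector) parts: vB = (v _| B) + (v ^ B).
Vector part <vB>_1:
  e1: -v2*b12 - v3*b13 = -(-4)*(3) - (-4)*(3) = 24
  e2: v1*b12 - v3*b23 = (-1)*(3) - (-4)*(3) = 9
  e3: v1*b13 + v2*b23 = (-1)*(3) + (-4)*(3) = -15
Trivector part <vB>_3:
  e123: v1*b23 - v2*b13 + v3*b12 = (-1)*(3) - (-4)*(3) + (-4)*(3) = -3
vB = 24*e1 + 9*e2 - 15*e3 - 3*e123


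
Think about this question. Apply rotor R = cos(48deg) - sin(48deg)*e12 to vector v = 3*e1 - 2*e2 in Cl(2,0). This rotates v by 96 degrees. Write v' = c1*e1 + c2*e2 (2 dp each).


Rotor R = cos(48deg) - sin(48deg)*e12
Rotation angle theta = 2 * 48 = 96 degrees
v' = R*v*~R rotates v by theta.
cos(96deg) = -0.1045, sin(96deg) = 0.9945
v'_1 = 3*cos(96deg) - (-2)*sin(96deg)
= 3*(-0.1045) - (-2)*0.9945
= 1.68
v'_2 = 3*sin(96deg) + (-2)*cos(96deg)
= 3*0.9945 + (-2)*(-0.1045)
= 3.19
v' = 1.68*e1 + 3.19*e2


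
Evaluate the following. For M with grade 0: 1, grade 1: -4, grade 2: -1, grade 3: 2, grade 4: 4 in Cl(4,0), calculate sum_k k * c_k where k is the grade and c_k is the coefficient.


Grade-weighted sum = sum of grade_k * coefficient_k
0*1 = 0
1*(-4) = -4
2*(-1) = -2
3*2 = 6
4*4 = 16
Total = 0 + (-4) + (-2) + 6 + 16 = 16


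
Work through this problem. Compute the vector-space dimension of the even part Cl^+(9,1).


Even subalgebra dimension = 2^(n-1)
n = 9 + 1 = 10
2^(10 - 1) = 2^9 = 512
Verification: sum of C(10,k) for even k = 1 + 45 + 210 + 210 + 45 + 1 = 512
Result = 512


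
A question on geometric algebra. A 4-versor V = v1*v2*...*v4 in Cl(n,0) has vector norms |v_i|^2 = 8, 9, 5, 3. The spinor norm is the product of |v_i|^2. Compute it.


Spinor norm N(V) = |v1|^2 * |v2|^2 * ... * |v4|^2
= 8 * 9 * 5 * 3
Running product: 8, 72, 360, 1080
N(V) = 1080


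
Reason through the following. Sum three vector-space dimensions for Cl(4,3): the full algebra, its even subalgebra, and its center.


n = 4 + 3 = 7
Total dim = 2^7 = 128
Even subalgebra dim = 2^6 = 64
n is odd, so center dim = 2
Sum = 128 + 64 + 2 = 194


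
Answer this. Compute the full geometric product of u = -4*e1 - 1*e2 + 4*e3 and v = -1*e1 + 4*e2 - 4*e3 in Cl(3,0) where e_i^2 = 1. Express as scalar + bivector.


In Cl(3,0): e_i^2 = 1, e_ie_j = -e_je_i for i != j.
Scalar part = u . v = (-4)*(-1) + (-1)*4 + 4*(-4)
= 4 + (-4) + (-16) = -16
e12 coeff = (-4)*4 - (-1)*(-1) = -16 - 1 = -17
e13 coeff = (-4)*(-4) - 4*(-1) = 16 - (-4) = 20
e23 coeff = (-1)*(-4) - 4*4 = 4 - 16 = -12
uv = -16 - 17*e12 + 20*e13 - 12*e23


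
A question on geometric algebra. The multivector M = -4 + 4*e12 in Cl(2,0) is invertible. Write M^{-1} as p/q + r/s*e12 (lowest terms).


M = -4 + 4*e12, where e12^2 = -1.
Since M commutes with its reverse ~M = a - b*e12, M * ~M = a^2 - b^2*e12^2 = a^2 + b^2.
So M^{-1} = ~M / (a^2 + b^2) = (a - b*e12)/(a^2 + b^2).
a^2 + b^2 = 16 + 16 = 32
Scalar part = -4/32 = -1/8
Bivector coeff = -4/32 = -1/8
M^{-1} = -1/8 - 1/8*e12


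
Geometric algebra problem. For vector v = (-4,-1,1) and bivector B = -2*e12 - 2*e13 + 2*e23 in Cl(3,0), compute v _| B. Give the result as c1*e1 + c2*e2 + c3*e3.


Left contraction v _| B = <vB>_1 (grade-1 part of the geometric product vB).
Using e1_|e12 = e2, e2_|e12 = -e1, e1_|e13 = e3, e3_|e13 = -e1, e2_|e23 = e3, e3_|e23 = -e2:
e1 coeff: -v2*b12 - v3*b13 = -(-1)*(-2) - (1)*(-2) = 0
e2 coeff: v1*b12 - v3*b23 = (-4)*(-2) - (1)*(2) = 6
e3 coeff: v1*b13 + v2*b23 = (-4)*(-2) + (-1)*(2) = 6
v _| B = 0*e1 + 6*e2 + 6*e3


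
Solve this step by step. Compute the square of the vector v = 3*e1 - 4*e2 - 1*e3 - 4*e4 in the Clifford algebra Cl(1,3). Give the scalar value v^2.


v^2 = sum of c_i^2 * e_i^2
Positive signature terms (e_i^2 = +1): 3^2 = 9
Negative signature terms (e_j^2 = -1): (-4)^2 + (-1)^2 + (-4)^2 = 33
v^2 = 9 - 33 = -24


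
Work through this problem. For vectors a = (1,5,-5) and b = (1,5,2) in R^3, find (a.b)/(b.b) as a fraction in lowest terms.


Projection coefficient = (a . b) / (b . b)
a . b = 1*1 + 5*5 + (-5)*2
= 1 + 25 + (-10) = 16
b . b = 1^2 + 5^2 + 2^2
= 1 + 25 + 4 = 30
Coefficient = 16/30
In lowest terms: 8/15


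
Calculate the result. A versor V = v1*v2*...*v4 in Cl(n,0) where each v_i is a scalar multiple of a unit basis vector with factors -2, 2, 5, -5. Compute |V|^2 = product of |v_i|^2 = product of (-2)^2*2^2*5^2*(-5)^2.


Each vector v_i has |v_i|^2 = s_i^2
Squared scales: (-2)^2 = 4, 2^2 = 4, 5^2 = 25, (-5)^2 = 25
|V|^2 = 4 * 4 * 25 * 25
= 10000


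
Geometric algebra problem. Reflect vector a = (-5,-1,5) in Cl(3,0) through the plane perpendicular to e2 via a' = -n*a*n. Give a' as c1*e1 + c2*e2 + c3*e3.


Reflection formula: a' = -n*a*n, with n = e2 (unit vector, n^2 = 1).
For reflection through hyperplane perp to e2:
The component along e2 flips sign, others stay.
a = (-5, -1, 5)
a' = (-5, 1, 5)
a' = -5*e1 + 1*e2 + 5*e3


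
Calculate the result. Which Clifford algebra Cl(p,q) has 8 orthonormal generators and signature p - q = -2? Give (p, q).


We need p + q = 8 and p - q = -2.
Adding: 2p = 8 + (-2) = 6, so p = 3.
Then q = 8 - 3 = 5.
(p, q) = (3, 5)


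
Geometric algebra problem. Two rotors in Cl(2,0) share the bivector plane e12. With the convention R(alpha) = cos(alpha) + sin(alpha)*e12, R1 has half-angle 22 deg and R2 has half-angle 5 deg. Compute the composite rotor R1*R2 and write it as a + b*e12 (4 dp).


Same-plane rotors commute and their half-angles add:
R1*R2 = cos(a1 + a2) + sin(a1 + a2)*e12.
a1 + a2 = 22 + 5 = 27 deg
cos(27 deg) = 0.8910
sin(27 deg) = 0.4540
R1*R2 = 0.8910 + 0.4540*e12


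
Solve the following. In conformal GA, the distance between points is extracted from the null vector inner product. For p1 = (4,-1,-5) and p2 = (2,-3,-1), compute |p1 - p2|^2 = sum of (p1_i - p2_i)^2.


p1 - p2 = (2, 2, -4)
|p1 - p2|^2 = 2^2 + 2^2 + (-4)^2
= 4 + 4 + 16
= 24


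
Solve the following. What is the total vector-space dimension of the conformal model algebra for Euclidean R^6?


The conformal model of R^6 uses Cl(7,1): the 6 Euclidean generators plus two extra orthogonal generators e+ (e+^2 = +1) and e- (e-^2 = -1), from which the null vectors e0, einf are built.
Number of generators m = 6 + 2 = 8.
dim Cl(p,q) = 2^m = 2^8 = 256


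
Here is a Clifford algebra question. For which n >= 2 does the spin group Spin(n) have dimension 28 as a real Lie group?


dim Spin(n) = dim so(n) = n(n-1)/2.
Solve n(n-1)/2 = 28, i.e. n^2 - n - 56 = 0.
Discriminant = 1 + 8*28 = 225
n = (1 + sqrt(225))/2 = (1 + 15)/2 = 8


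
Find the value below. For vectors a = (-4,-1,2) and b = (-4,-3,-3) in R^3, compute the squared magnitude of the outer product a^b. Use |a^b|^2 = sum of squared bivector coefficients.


a wedge b = (a1*b2 - a2*b1)*e12 + (a1*b3 - a3*b1)*e13 + (a2*b3 - a3*b2)*e23
e12 coeff: (-4)*(-3) - (-1)*(-4) = 12 - 4 = 8
e13 coeff: (-4)*(-3) - 2*(-4) = 12 - (-8) = 20
e23 coeff: (-1)*(-3) - 2*(-3) = 3 - (-6) = 9
|a wedge b|^2 = 8^2 + 20^2 + 9^2
= 64 + 400 + 81
= 545


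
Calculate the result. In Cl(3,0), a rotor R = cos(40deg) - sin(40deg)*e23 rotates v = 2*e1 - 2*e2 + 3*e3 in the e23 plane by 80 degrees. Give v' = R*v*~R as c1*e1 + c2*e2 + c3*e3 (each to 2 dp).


Rotor R = cos(40deg) - sin(40deg)*e23
Rotation angle theta = 2 * 40 = 80 degrees in the e23 plane (e2 -> e3).
The component perpendicular to the plane (e1) is invariant: v'_1 = v1 = 2.00
cos(80deg) = 0.1736, sin(80deg) = 0.9848
v'_2 = v2*cos(theta) - v3*sin(theta) = -2*0.1736 - 3*0.9848 = -3.30
v'_3 = v2*sin(theta) + v3*cos(theta) = -2*0.9848 + 3*0.1736 = -1.45
v' = 2.00*e1 - 3.30*e2 - 1.45*e3


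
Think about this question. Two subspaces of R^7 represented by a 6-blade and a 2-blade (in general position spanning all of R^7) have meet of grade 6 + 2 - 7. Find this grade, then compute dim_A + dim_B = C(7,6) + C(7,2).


Meet grade = grade(A) + grade(B) - n
= 6 + 2 - 7 = 1
C(7,6) = 7
C(7,2) = 21
dim_A + dim_B = 7 + 21 = 28


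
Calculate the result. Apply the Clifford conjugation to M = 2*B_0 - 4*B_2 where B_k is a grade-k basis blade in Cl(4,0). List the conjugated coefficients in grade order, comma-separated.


Clifford conjugate sign for grade k: (-1)^(k(k+1)/2)
Grade 0: (-1)^(0*1/2) = (-1)^0 = 1, coeff 2 -> 2
Grade 2: (-1)^(2*3/2) = (-1)^3 = -1, coeff -4 -> 4
Conjugated coefficients: 2, 4


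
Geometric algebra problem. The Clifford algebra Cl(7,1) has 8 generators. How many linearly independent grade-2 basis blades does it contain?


Number of grade-k basis blades in Cl(p,q) with n = p + q is C(n, k).
n = 7 + 1 = 8
C(8, 2) = 8! / (2! * 6!)
= 40320 / (2 * 720)
= 28


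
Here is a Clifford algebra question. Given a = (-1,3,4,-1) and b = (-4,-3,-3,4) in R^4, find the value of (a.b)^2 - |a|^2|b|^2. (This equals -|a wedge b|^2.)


a . b = (-1)*(-4) + 3*(-3) + 4*(-3) + (-1)*4
= 4 + (-9) + (-12) + (-4) = -21
|a|^2 = (-1)^2 + 3^2 + 4^2 + (-1)^2 = 27
|b|^2 = (-4)^2 + (-3)^2 + (-3)^2 + 4^2 = 50
(a.b)^2 = (-21)^2 = 441
|a|^2 * |b|^2 = 27 * 50 = 1350
Result = 441 - 1350 = -909


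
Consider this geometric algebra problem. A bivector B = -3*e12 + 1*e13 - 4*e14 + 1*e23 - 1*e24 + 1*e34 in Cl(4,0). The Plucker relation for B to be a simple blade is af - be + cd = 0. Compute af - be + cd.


Plucker relation: af - be + cd
a*f = (-3)*1 = -3
b*e = 1*(-1) = -1
c*d = (-4)*1 = -4
af - be + cd = -3 - (-1) + (-4)
= -6


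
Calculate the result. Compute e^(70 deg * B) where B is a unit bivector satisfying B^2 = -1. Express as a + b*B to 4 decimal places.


For a unit bivector B with B^2 = -1, the exponential series gives
e^(theta*B) = cos(theta) + sin(theta)*B (the GA analogue of Euler's formula).
theta = 70 degrees = 1.22173 rad
cos(70 deg) = 0.3420
sin(70 deg) = 0.9397
exp(theta*B) = 0.3420 + 0.9397*B


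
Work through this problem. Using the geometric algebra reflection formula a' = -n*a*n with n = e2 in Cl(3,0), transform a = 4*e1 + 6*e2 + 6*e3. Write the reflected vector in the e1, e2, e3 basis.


Reflection formula: a' = -n*a*n, with n = e2 (unit vector, n^2 = 1).
For reflection through hyperplane perp to e2:
The component along e2 flips sign, others stay.
a = (4, 6, 6)
a' = (4, -6, 6)
a' = 4*e1 - 6*e2 + 6*e3
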